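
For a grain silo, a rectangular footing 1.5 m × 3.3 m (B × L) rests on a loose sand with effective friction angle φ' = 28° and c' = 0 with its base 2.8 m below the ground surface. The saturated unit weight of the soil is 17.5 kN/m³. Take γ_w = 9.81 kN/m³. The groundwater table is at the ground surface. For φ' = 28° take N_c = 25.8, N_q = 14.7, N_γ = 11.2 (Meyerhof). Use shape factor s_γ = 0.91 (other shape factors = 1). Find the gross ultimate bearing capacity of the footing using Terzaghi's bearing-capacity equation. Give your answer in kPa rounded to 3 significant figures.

With the water table at the surface the whole profile is submerged: γ' = 17.5 − 9.81 = 7.69 kN/m³, so q = γ'·D_f = 21.532 kPa; the same γ' applies in the ½γBN_γ term.
q_ult = q·N_q + 0.5·γ·B·N_γ·s_γ
     = 21.532 × 14.7 + 0.5 × 7.69 × 1.5 × 11.2 × 0.91
     = 316.52 + 58.782 = 375.3 kPa.

q_ult ≈ 375 kPa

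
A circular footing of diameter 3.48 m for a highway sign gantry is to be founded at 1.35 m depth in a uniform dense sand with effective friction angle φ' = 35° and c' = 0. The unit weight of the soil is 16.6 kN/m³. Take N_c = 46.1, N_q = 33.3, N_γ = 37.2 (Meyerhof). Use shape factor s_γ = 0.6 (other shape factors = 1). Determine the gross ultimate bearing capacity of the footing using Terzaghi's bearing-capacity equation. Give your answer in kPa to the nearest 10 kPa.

q_ult ≈ 1390 kPa

q = γ·D_f = 16.6 × 1.35 = 22.41 kPa.
q·N_q = 22.41 × 33.3 = 746.25 kPa
0.5·γ·B·N_γ·s_γ = 0.5 × 16.6 × 3.48 × 37.2 × 0.6 = 644.69 kPa
q_ult = 746.25 + 644.69 = 1390.9 kPa.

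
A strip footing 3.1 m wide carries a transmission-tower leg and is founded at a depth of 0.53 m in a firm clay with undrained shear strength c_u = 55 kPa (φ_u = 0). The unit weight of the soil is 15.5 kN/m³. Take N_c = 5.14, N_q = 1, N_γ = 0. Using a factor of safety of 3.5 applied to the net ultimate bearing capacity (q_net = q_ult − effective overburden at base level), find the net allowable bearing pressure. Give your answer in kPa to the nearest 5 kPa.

q_all(net) ≈ 80 kPa

Effective surcharge at the founding depth q = γ·D_f = 15.5 × 0.53 = 8.215 kPa.
q_ult = c·N_c + q·N_q
     = 55 × 5.14 + 8.215 × 1
     = 282.7 + 8.215 = 290.91 kPa.
Net ultimate: q_net = 290.91 − 8.215 = 282.7 kPa.
q_all(net) = 282.7 / 3.5 = 80.771 kPa.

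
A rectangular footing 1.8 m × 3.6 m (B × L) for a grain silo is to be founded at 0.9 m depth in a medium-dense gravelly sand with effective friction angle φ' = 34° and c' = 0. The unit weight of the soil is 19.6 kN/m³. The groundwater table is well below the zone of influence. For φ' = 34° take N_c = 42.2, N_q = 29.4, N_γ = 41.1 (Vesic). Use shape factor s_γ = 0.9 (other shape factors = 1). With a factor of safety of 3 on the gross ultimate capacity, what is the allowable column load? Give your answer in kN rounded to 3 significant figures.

Overburden at base level: q = 19.6 × 0.9 = 17.64 kPa.
Surcharge term q·N_q = 17.64 × 29.4 = 518.62 kPa; self-weight term 0.5·γ·B·N_γ·s_γ = 0.5 × 19.6 × 1.8 × 41.1 × 0.9 = 652.5 kPa.
q_ult = 518.62 + 652.5 = 1171.1 kPa.
Gross allowable pressure q_all = 1171.1 / 3 = 390.37 kPa.
Footing area = 6.48 m², so allowable column load = 390.37 × 6.48 = 2529.6 kN.

P_all ≈ 2530 kN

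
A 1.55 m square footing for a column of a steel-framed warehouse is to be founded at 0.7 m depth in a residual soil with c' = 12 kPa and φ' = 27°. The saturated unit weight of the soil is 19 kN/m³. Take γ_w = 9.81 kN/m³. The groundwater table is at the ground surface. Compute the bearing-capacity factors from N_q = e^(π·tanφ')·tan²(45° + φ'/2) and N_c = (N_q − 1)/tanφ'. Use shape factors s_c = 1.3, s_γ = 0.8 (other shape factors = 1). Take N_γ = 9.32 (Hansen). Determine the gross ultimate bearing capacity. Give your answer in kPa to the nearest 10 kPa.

q_ult ≈ 510 kPa

tan27° = 0.5095, so N_q = e^(π×0.5095)·tan²(58.5°) = 4.957 × 2.663 = 13.2.
N_c = (13.2 − 1)/tan27° = 23.94.
With the water table at the surface the whole profile is submerged: γ' = 19 − 9.81 = 9.19 kN/m³, so q = γ'·D_f = 6.433 kPa; the same γ' applies in the ½γBN_γ term.
q_ult = c·N_c·s_c + q·N_q + 0.5·γ·B·N_γ·s_γ
     = 12 × 23.942 × 1.3 + 6.433 × 13.199 + 0.5 × 9.19 × 1.55 × 9.32 × 0.8
     = 373.5 + 84.91 + 53.103 = 511.51 kPa.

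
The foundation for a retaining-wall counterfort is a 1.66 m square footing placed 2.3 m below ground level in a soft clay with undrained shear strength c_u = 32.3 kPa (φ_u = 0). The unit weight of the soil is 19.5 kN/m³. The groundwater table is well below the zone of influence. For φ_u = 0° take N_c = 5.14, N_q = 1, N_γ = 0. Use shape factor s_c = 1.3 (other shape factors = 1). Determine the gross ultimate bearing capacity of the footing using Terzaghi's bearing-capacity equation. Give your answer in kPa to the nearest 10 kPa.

q_ult ≈ 260 kPa

q = γ·D_f = 19.5 × 2.3 = 44.85 kPa.
c·N_c·s_c = 32.3 × 5.14 × 1.3 = 215.83 kPa
q·N_q = 44.85 × 1 = 44.85 kPa
q_ult = 215.83 + 44.85 = 260.68 kPa.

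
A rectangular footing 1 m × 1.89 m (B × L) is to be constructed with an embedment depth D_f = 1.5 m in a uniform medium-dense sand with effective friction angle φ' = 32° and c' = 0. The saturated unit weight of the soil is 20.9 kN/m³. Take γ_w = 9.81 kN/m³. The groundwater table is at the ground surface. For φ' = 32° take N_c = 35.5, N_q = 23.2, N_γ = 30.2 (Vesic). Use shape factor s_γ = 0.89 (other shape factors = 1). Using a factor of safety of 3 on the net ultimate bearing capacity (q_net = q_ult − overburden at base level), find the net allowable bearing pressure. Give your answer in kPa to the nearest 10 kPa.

q_all(net) ≈ 170 kPa

γ' = 20.9 − 9.81 = 11.09 kN/m³ (submerged throughout). q = 11.09 × 1.5 = 16.635 kPa; the same γ' applies in the ½γBN_γ term.
q·N_q = 16.635 × 23.2 = 385.93 kPa
0.5·γ·B·N_γ·s_γ = 0.5 × 11.09 × 1 × 30.2 × 0.89 = 149.04 kPa
q_ult = 385.93 + 149.04 = 534.97 kPa.
q_net = 534.97 − 16.635 = 518.34 kPa.
q_all(net) = 518.34 / 3 = 172.78 kPa.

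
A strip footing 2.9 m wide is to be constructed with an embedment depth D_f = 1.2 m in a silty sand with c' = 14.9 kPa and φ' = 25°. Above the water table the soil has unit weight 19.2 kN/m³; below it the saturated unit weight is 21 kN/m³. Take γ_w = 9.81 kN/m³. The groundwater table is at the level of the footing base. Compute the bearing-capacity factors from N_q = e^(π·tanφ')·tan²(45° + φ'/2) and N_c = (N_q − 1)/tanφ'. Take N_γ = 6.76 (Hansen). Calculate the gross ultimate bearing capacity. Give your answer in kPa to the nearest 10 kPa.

tan25° = 0.4663, so N_q = e^(π×0.4663)·tan²(57.5°) = 4.327 × 2.464 = 10.66.
N_c = (10.66 − 1)/tan25° = 20.72.
q = γ·D_f = 19.2 × 1.2 = 23.04 kPa.
For the ½γBN_γ term take γ' = 21 − 9.81 = 11.19 kN/m³ (soil below base is submerged).
c·N_c = 14.9 × 20.721 = 308.74 kPa
q·N_q = 23.04 × 10.662 = 245.66 kPa
0.5·γ·B·N_γ = 0.5 × 11.19 × 2.9 × 6.76 = 109.68 kPa
q_ult = 308.74 + 245.66 + 109.68 = 664.08 kPa.

q_ult ≈ 660 kPa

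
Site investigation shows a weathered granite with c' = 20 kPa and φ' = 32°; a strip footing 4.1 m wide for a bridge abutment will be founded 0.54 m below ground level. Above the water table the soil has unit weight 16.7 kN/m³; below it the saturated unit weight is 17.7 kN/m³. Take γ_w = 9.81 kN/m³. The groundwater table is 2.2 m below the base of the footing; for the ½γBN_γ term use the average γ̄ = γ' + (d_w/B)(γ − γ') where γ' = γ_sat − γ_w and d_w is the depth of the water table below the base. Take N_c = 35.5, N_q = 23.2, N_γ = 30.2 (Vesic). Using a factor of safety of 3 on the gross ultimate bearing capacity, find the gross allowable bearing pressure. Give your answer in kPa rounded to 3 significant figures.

q_all ≈ 567 kPa

Overburden at base level: q = 16.7 × 0.54 = 9.018 kPa.
The water table is 2.2 m below the base (< B = 4.1 m), so the ½γBN_γ term uses γ̄ = γ' + (d_w/B)(γ − γ') = 7.89 + (2.2/4.1)(16.7 − 7.89) = 12.617 kN/m³.
Cohesion term c·N_c = 20 × 35.5 = 710 kPa; surcharge term q·N_q = 9.018 × 23.2 = 209.22 kPa; self-weight term 0.5·γ·B·N_γ = 0.5 × 12.617 × 4.1 × 30.2 = 781.14 kPa.
q_ult = 710 + 209.22 + 781.14 = 1700.4 kPa.
q_all = 1700.4 / 3 = 566.79 kPa.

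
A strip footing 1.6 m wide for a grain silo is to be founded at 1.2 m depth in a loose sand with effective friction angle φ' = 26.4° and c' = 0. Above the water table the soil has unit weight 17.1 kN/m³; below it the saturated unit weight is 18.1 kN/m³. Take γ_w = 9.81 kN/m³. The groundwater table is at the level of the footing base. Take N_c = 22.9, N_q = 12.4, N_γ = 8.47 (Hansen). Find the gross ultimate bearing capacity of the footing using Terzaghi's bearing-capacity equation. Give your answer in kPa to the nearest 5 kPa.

q_ult ≈ 310 kPa

Overburden at base level: q = 17.1 × 1.2 = 20.52 kPa.
Below the base the soil is submerged, so the ½γBN_γ term uses γ' = 18.1 − 9.81 = 8.29 kN/m³.
Surcharge term q·N_q = 20.52 × 12.4 = 254.45 kPa; self-weight term 0.5·γ·B·N_γ = 0.5 × 8.29 × 1.6 × 8.47 = 56.173 kPa.
q_ult = 254.45 + 56.173 = 310.62 kPa.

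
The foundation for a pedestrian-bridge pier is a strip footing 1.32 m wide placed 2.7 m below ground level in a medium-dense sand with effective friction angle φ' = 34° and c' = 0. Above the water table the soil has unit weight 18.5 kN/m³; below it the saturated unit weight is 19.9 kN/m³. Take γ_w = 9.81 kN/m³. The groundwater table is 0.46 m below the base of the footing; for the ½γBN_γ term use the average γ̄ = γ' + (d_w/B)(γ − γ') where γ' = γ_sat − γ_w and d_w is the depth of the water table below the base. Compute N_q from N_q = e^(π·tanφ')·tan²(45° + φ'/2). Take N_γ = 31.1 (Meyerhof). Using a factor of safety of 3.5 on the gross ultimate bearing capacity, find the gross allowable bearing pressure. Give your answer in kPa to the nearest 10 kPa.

q_all ≈ 500 kPa

N_q = e^(π·tan34°)·tan²(62°) = 29.44.
Effective surcharge at the founding depth q = γ·D_f = 18.5 × 2.7 = 49.95 kPa.
With d_w = 0.46 m < B, γ̄ = 10.09 + (0.46/1.32) × (18.5 − 10.09) = 13.021 kN/m³.
q_ult = q·N_q + 0.5·γ·B·N_γ
     = 49.95 × 29.44 + 0.5 × 13.021 × 1.32 × 31.1
     = 1470.5 + 267.26 = 1737.8 kPa.
q_all = 1737.8 / 3.5 = 496.51 kPa.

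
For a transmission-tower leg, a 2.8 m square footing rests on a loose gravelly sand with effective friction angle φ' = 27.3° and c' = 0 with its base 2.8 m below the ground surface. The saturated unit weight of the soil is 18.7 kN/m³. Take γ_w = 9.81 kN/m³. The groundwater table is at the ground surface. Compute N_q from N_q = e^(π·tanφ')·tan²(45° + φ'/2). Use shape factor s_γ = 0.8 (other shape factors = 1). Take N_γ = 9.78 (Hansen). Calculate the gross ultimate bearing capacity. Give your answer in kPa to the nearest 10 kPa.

q_ult ≈ 440 kPa

tan27.3° = 0.5161, so N_q = e^(π×0.5161)·tan²(58.65°) = 5.061 × 2.694 = 13.64.
γ' = 18.7 − 9.81 = 8.89 kN/m³ (submerged throughout). q = 8.89 × 2.8 = 24.892 kPa; the same γ' applies in the ½γBN_γ term.
q·N_q = 24.892 × 13.636 = 339.42 kPa
0.5·γ·B·N_γ·s_γ = 0.5 × 8.89 × 2.8 × 9.78 × 0.8 = 97.378 kPa
q_ult = 339.42 + 97.378 = 436.8 kPa.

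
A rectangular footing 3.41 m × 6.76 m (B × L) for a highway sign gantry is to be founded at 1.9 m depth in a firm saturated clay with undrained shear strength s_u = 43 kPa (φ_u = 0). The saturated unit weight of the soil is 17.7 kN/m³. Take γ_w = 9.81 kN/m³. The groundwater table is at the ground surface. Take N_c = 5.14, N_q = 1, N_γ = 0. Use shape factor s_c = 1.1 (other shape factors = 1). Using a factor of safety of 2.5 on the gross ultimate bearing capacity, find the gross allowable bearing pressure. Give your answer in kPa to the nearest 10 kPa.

γ' = 17.7 − 9.81 = 7.89 kN/m³ (submerged throughout). q = 7.89 × 1.9 = 14.991 kPa.
c·N_c·s_c = 43 × 5.14 × 1.1 = 243.12 kPa
q·N_q = 14.991 × 1 = 14.991 kPa
q_ult = 243.12 + 14.991 = 258.11 kPa.
q_all = 258.11 / 2.5 = 103.25 kPa.

q_all ≈ 100 kPa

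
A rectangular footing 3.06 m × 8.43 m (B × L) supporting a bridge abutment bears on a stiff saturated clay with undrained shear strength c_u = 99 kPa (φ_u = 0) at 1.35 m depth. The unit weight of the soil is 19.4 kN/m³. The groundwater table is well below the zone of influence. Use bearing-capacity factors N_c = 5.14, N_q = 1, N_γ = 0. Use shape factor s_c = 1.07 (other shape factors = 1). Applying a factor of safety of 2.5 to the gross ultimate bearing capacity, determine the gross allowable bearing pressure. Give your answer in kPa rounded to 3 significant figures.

Overburden at base level: q = 19.4 × 1.35 = 26.19 kPa.
Cohesion term c·N_c·s_c = 99 × 5.14 × 1.07 = 544.48 kPa; surcharge term q·N_q = 26.19 × 1 = 26.19 kPa.
q_ult = 544.48 + 26.19 = 570.67 kPa.
q_all = q_ult / FS = 570.67 / 2.5 = 228.27 kPa.

q_all ≈ 228 kPa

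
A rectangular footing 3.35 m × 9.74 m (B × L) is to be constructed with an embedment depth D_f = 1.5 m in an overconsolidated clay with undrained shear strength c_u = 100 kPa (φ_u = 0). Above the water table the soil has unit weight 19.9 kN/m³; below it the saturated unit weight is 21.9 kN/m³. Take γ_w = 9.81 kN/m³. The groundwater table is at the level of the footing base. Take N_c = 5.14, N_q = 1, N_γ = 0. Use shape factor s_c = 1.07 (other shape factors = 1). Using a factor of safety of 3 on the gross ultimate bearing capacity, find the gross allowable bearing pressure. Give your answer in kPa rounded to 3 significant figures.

Effective surcharge at the founding depth q = γ·D_f = 19.9 × 1.5 = 29.85 kPa.
q_ult = c·N_c·s_c + q·N_q
     = 100 × 5.14 × 1.07 + 29.85 × 1
     = 549.98 + 29.85 = 579.83 kPa.
q_all = 579.83 / 3 = 193.28 kPa.

q_all ≈ 193 kPa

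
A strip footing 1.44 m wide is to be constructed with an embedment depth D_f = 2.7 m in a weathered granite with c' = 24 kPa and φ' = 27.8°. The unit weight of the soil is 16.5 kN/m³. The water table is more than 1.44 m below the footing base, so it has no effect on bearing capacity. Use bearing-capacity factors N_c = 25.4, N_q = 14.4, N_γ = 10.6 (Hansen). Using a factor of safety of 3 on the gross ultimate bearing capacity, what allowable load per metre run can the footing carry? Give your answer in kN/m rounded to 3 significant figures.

≈ 661 kN/m

Overburden at base level: q = 16.5 × 2.7 = 44.55 kPa.
Cohesion term c·N_c = 24 × 25.4 = 609.6 kPa; surcharge term q·N_q = 44.55 × 14.4 = 641.52 kPa; self-weight term 0.5·γ·B·N_γ = 0.5 × 16.5 × 1.44 × 10.6 = 125.93 kPa.
q_ult = 609.6 + 641.52 + 125.93 = 1377 kPa.
Gross allowable pressure q_all = 1377 / 3 = 459.02 kPa.
Allowable wall load = q_all × B = 459.02 × 1.44 = 660.98 kN per metre run.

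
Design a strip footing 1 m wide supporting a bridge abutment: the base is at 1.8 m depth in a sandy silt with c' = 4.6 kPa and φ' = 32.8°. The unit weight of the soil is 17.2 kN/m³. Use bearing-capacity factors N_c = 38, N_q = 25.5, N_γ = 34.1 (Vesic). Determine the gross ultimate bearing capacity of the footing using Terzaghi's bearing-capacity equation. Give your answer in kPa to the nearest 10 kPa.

q_ult ≈ 1260 kPa

Overburden at base level: q = 17.2 × 1.8 = 30.96 kPa.
Cohesion term c·N_c = 4.6 × 38 = 174.8 kPa; surcharge term q·N_q = 30.96 × 25.5 = 789.48 kPa; self-weight term 0.5·γ·B·N_γ = 0.5 × 17.2 × 1 × 34.1 = 293.26 kPa.
q_ult = 174.8 + 789.48 + 293.26 = 1257.5 kPa.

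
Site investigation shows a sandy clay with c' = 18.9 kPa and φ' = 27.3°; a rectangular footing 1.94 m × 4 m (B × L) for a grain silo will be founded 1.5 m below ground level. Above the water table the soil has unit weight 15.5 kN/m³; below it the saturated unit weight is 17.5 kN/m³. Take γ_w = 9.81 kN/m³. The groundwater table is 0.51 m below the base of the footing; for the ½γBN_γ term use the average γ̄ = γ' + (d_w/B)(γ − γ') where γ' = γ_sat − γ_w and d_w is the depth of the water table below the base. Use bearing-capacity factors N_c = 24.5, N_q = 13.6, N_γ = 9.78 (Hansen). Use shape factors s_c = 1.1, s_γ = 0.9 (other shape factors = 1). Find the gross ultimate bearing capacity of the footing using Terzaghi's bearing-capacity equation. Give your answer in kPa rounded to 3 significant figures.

q_ult ≈ 909 kPa

q = γ·D_f = 15.5 × 1.5 = 23.25 kPa.
γ' = 7.69 kN/m³; averaging over the depth B below the base, γ̄ = γ' + (d_w/B)(γ − γ') = 9.7431 kN/m³.
c·N_c·s_c = 18.9 × 24.5 × 1.1 = 509.36 kPa
q·N_q = 23.25 × 13.6 = 316.2 kPa
0.5·γ·B·N_γ·s_γ = 0.5 × 9.7431 × 1.94 × 9.78 × 0.9 = 83.186 kPa
q_ult = 509.36 + 316.2 + 83.186 = 908.74 kPa.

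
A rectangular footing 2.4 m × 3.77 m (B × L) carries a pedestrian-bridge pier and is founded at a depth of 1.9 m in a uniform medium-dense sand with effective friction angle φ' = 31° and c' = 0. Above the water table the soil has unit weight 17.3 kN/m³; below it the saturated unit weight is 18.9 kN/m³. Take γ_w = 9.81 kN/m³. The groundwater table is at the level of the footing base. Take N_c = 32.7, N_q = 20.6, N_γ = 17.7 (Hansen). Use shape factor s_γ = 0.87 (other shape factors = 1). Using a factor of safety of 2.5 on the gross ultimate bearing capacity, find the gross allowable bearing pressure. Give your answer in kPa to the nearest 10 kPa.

q = γ·D_f = 17.3 × 1.9 = 32.87 kPa.
For the ½γBN_γ term take γ' = 18.9 − 9.81 = 9.09 kN/m³ (soil below base is submerged).
q·N_q = 32.87 × 20.6 = 677.12 kPa
0.5·γ·B·N_γ·s_γ = 0.5 × 9.09 × 2.4 × 17.7 × 0.87 = 167.97 kPa
q_ult = 677.12 + 167.97 = 845.09 kPa.
q_all = 845.09 / 2.5 = 338.04 kPa.

q_all ≈ 340 kPa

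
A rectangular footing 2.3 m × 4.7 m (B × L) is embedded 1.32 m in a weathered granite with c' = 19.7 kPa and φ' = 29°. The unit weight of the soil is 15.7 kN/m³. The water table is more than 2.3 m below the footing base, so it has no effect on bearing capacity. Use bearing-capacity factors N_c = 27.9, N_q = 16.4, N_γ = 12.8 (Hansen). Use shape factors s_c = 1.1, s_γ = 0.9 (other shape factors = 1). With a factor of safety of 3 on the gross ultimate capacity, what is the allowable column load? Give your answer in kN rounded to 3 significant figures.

P_all ≈ 4150 kN

Effective surcharge at the founding depth q = γ·D_f = 15.7 × 1.32 = 20.724 kPa.
q_ult = c·N_c·s_c + q·N_q + 0.5·γ·B·N_γ·s_γ
     = 19.7 × 27.9 × 1.1 + 20.724 × 16.4 + 0.5 × 15.7 × 2.3 × 12.8 × 0.9
     = 604.59 + 339.87 + 207.99 = 1152.5 kPa.
Gross allowable pressure q_all = 1152.5 / 3 = 384.15 kPa.
Footing area = 10.81 m², so allowable column load = 384.15 × 10.81 = 4152.7 kN.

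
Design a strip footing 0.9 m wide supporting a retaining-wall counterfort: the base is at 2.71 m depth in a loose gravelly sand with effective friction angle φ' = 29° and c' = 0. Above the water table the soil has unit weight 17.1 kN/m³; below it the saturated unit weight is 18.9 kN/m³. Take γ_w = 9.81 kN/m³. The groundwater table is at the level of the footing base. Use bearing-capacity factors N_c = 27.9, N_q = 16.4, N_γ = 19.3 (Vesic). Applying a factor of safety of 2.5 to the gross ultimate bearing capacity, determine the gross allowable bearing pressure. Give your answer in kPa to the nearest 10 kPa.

Overburden at base level: q = 17.1 × 2.71 = 46.341 kPa.
Below the base the soil is submerged, so the ½γBN_γ term uses γ' = 18.9 − 9.81 = 9.09 kN/m³.
Surcharge term q·N_q = 46.341 × 16.4 = 759.99 kPa; self-weight term 0.5·γ·B·N_γ = 0.5 × 9.09 × 0.9 × 19.3 = 78.947 kPa.
q_ult = 759.99 + 78.947 = 838.94 kPa.
q_all = q_ult / FS = 838.94 / 2.5 = 335.58 kPa.

q_all ≈ 340 kPa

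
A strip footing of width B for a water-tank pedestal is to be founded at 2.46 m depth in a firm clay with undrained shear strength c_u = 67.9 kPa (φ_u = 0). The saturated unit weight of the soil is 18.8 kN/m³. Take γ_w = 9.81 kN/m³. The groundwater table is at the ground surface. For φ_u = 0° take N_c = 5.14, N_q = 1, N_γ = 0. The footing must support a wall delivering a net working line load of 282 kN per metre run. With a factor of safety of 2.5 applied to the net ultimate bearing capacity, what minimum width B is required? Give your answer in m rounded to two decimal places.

γ' = 18.8 − 9.81 = 8.99 kN/m³ (submerged throughout). q = 8.99 × 2.46 = 22.115 kPa.
c·N_c = 67.9 × 5.14 = 349.01 kPa
q·N_q = 22.115 × 1 = 22.115 kPa
q_ult = 349.01 + 22.115 = 371.12 kPa.
For φ = 0 the ½γBN_γ term vanishes, so q_ult is independent of B. q_net = 371.12 − 22.115 = 349.01 kPa; q_all(net) = 349.01/2.5 = 139.6 kPa.
Required width B = w / q_all(net) = 282 / 139.6 = 2.02 m.

B = 2.02 m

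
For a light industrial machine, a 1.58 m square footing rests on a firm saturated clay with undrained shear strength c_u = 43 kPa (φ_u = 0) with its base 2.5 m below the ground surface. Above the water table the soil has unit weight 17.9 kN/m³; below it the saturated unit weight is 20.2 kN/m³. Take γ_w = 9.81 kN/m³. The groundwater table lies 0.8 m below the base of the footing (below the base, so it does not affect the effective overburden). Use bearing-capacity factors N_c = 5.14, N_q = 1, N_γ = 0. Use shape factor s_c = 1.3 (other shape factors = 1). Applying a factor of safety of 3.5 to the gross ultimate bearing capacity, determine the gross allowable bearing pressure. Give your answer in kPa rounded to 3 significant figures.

Effective surcharge at the founding depth q = γ·D_f = 17.9 × 2.5 = 44.75 kPa.
q_ult = c·N_c·s_c + q·N_q
     = 43 × 5.14 × 1.3 + 44.75 × 1
     = 287.33 + 44.75 = 332.08 kPa.
q_all = q_ult / FS = 332.08 / 3.5 = 94.879 kPa.

q_all ≈ 94.9 kPa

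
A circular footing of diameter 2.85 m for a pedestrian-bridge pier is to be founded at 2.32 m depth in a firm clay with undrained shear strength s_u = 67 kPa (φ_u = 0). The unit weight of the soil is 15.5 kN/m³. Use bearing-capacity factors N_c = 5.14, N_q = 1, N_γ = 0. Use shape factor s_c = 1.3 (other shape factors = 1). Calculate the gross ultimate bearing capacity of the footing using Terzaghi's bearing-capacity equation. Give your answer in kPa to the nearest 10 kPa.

q_ult ≈ 480 kPa

Overburden at base level: q = 15.5 × 2.32 = 35.96 kPa.
Cohesion term c·N_c·s_c = 67 × 5.14 × 1.3 = 447.69 kPa; surcharge term q·N_q = 35.96 × 1 = 35.96 kPa.
q_ult = 447.69 + 35.96 = 483.65 kPa.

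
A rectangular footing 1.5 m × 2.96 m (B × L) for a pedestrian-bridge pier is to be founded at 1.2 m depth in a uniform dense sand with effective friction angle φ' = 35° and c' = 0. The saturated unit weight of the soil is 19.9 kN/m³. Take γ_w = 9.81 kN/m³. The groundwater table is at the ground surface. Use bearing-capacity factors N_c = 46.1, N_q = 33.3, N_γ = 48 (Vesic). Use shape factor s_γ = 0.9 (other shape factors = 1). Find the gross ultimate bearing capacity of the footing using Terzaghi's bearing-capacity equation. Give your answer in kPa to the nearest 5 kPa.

q_ult ≈ 730 kPa

Water table at ground surface, so effective unit weight γ' = 19.9 − 9.81 = 10.09 kN/m³ is used throughout; overburden q = 10.09 × 1.2 = 12.108 kPa; the same γ' applies in the ½γBN_γ term.
Surcharge term q·N_q = 12.108 × 33.3 = 403.2 kPa; self-weight term 0.5·γ·B·N_γ·s_γ = 0.5 × 10.09 × 1.5 × 48 × 0.9 = 326.92 kPa.
q_ult = 403.2 + 326.92 = 730.11 kPa.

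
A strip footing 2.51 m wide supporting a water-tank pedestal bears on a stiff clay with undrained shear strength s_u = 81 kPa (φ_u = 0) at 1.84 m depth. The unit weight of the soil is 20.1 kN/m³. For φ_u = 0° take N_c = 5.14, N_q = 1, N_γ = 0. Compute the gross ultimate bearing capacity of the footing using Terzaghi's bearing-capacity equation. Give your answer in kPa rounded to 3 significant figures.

q_ult ≈ 453 kPa

Overburden at base level: q = 20.1 × 1.84 = 36.984 kPa.
Cohesion term c·N_c = 81 × 5.14 = 416.34 kPa; surcharge term q·N_q = 36.984 × 1 = 36.984 kPa.
q_ult = 416.34 + 36.984 = 453.32 kPa.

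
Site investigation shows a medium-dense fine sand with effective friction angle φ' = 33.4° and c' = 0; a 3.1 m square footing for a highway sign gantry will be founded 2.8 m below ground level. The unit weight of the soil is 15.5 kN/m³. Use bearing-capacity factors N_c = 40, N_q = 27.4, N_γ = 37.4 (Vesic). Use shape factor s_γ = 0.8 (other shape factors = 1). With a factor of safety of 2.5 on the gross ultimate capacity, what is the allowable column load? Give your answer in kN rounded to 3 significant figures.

P_all ≈ 7330 kN

Effective surcharge at the founding depth q = γ·D_f = 15.5 × 2.8 = 43.4 kPa.
q_ult = q·N_q + 0.5·γ·B·N_γ·s_γ
     = 43.4 × 27.4 + 0.5 × 15.5 × 3.1 × 37.4 × 0.8
     = 1189.2 + 718.83 = 1908 kPa.
Gross allowable pressure q_all = 1908 / 2.5 = 763.2 kPa.
Footing area = 9.61 m², so allowable column load = 763.2 × 9.61 = 7334.3 kN.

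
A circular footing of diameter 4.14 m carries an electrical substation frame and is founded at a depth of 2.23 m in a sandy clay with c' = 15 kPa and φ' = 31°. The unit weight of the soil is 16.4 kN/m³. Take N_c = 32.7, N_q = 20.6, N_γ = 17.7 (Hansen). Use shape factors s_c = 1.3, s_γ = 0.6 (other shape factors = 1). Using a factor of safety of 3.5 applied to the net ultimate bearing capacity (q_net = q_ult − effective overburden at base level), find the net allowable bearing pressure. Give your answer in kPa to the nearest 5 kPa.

q = γ·D_f = 16.4 × 2.23 = 36.572 kPa.
c·N_c·s_c = 15 × 32.7 × 1.3 = 637.65 kPa
q·N_q = 36.572 × 20.6 = 753.38 kPa
0.5·γ·B·N_γ·s_γ = 0.5 × 16.4 × 4.14 × 17.7 × 0.6 = 360.53 kPa
q_ult = 637.65 + 753.38 + 360.53 = 1751.6 kPa.
Net ultimate: q_net = 1751.6 − 36.572 = 1715 kPa.
q_all(net) = 1715 / 3.5 = 490 kPa.

q_all(net) ≈ 490 kPa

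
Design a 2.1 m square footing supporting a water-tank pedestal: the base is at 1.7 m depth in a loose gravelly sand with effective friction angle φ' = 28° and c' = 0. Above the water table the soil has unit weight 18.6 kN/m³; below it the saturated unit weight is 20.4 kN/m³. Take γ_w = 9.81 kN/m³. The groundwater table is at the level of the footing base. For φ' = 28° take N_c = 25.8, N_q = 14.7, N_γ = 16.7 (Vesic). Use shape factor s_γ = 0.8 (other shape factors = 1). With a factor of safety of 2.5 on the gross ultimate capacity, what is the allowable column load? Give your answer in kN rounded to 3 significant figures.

P_all ≈ 1080 kN

q = γ·D_f = 18.6 × 1.7 = 31.62 kPa.
For the ½γBN_γ term take γ' = 20.4 − 9.81 = 10.59 kN/m³ (soil below base is submerged).
q·N_q = 31.62 × 14.7 = 464.81 kPa
0.5·γ·B·N_γ·s_γ = 0.5 × 10.59 × 2.1 × 16.7 × 0.8 = 148.56 kPa
q_ult = 464.81 + 148.56 = 613.37 kPa.
Gross allowable pressure q_all = 613.37 / 2.5 = 245.35 kPa.
Footing area = 4.41 m², so allowable column load = 245.35 × 4.41 = 1082 kN.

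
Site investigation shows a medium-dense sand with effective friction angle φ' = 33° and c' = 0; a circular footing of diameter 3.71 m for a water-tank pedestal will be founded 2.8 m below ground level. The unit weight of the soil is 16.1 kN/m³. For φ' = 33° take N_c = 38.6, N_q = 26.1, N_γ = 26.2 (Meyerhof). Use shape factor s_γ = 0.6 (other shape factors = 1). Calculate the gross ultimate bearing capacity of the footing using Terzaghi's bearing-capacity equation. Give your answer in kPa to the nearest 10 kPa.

Overburden at base level: q = 16.1 × 2.8 = 45.08 kPa.
Surcharge term q·N_q = 45.08 × 26.1 = 1176.6 kPa; self-weight term 0.5·γ·B·N_γ·s_γ = 0.5 × 16.1 × 3.71 × 26.2 × 0.6 = 469.49 kPa.
q_ult = 1176.6 + 469.49 = 1646.1 kPa.

q_ult ≈ 1650 kPa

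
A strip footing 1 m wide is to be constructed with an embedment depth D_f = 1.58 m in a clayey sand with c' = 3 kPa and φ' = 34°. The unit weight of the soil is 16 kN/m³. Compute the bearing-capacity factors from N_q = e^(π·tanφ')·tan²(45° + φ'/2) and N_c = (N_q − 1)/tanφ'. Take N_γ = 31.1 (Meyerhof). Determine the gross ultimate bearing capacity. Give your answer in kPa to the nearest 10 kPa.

q_ult ≈ 1120 kPa

tan34° = 0.6745, so N_q = e^(π×0.6745)·tan²(62°) = 8.323 × 3.537 = 29.44.
N_c = (29.44 − 1)/tan34° = 42.16.
q = γ·D_f = 16 × 1.58 = 25.28 kPa.
c·N_c = 3 × 42.164 = 126.49 kPa
q·N_q = 25.28 × 29.44 = 744.24 kPa
0.5·γ·B·N_γ = 0.5 × 16 × 1 × 31.1 = 248.8 kPa
q_ult = 126.49 + 744.24 + 248.8 = 1119.5 kPa.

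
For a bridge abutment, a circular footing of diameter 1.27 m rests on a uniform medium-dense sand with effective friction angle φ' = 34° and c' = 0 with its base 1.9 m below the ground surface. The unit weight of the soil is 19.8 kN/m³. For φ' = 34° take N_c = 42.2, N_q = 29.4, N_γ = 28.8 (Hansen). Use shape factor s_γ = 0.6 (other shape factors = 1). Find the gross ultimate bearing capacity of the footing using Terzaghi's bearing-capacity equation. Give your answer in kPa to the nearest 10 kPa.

q_ult ≈ 1320 kPa

Effective surcharge at the founding depth q = γ·D_f = 19.8 × 1.9 = 37.62 kPa.
q_ult = q·N_q + 0.5·γ·B·N_γ·s_γ
     = 37.62 × 29.4 + 0.5 × 19.8 × 1.27 × 28.8 × 0.6
     = 1106 + 217.26 = 1323.3 kPa.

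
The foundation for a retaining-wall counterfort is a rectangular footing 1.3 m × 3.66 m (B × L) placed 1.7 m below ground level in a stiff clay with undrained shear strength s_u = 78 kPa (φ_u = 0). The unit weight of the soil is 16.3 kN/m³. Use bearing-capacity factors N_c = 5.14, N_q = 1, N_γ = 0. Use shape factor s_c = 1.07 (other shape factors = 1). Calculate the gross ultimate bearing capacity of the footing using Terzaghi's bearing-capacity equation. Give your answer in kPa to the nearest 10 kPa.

Effective surcharge at the founding depth q = γ·D_f = 16.3 × 1.7 = 27.71 kPa.
q_ult = c·N_c·s_c + q·N_q
     = 78 × 5.14 × 1.07 + 27.71 × 1
     = 428.98 + 27.71 = 456.69 kPa.

q_ult ≈ 460 kPa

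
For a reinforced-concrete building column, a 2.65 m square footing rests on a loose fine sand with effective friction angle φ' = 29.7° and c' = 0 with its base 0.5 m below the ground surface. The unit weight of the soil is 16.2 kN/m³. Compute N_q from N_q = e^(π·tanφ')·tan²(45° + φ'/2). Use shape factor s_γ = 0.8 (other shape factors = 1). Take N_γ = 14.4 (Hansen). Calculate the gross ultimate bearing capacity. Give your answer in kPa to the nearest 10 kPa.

q_ult ≈ 390 kPa

tan29.7° = 0.5704, so N_q = e^(π×0.5704)·tan²(59.85°) = 6.001 × 2.964 = 17.79.
Effective surcharge at the founding depth q = γ·D_f = 16.2 × 0.5 = 8.1 kPa.
q_ult = q·N_q + 0.5·γ·B·N_γ·s_γ
     = 8.1 × 17.787 + 0.5 × 16.2 × 2.65 × 14.4 × 0.8
     = 144.08 + 247.28 = 391.35 kPa.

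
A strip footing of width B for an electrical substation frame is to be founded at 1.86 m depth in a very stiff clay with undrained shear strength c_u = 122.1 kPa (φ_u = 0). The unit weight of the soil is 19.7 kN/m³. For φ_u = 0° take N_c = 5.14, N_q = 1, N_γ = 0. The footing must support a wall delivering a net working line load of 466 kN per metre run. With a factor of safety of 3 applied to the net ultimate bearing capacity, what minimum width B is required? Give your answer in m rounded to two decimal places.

B = 2.23 m

Effective surcharge at the founding depth q = γ·D_f = 19.7 × 1.86 = 36.642 kPa.
q_ult = c·N_c + q·N_q
     = 122.1 × 5.14 + 36.642 × 1
     = 627.59 + 36.642 = 664.24 kPa.
For φ = 0 the ½γBN_γ term vanishes, so q_ult is independent of B. q_net = 664.24 − 36.642 = 627.59 kPa; q_all(net) = 627.59/3 = 209.2 kPa.
Required width B = w / q_all(net) = 466 / 209.2 = 2.228 m.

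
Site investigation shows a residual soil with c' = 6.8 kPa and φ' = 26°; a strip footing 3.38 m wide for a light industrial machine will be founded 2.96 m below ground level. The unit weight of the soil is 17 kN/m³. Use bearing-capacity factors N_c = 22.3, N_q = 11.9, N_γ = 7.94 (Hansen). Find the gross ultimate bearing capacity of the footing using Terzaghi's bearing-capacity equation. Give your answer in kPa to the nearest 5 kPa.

Overburden at base level: q = 17 × 2.96 = 50.32 kPa.
Cohesion term c·N_c = 6.8 × 22.3 = 151.64 kPa; surcharge term q·N_q = 50.32 × 11.9 = 598.81 kPa; self-weight term 0.5·γ·B·N_γ = 0.5 × 17 × 3.38 × 7.94 = 228.12 kPa.
q_ult = 151.64 + 598.81 + 228.12 = 978.56 kPa.

q_ult ≈ 980 kPa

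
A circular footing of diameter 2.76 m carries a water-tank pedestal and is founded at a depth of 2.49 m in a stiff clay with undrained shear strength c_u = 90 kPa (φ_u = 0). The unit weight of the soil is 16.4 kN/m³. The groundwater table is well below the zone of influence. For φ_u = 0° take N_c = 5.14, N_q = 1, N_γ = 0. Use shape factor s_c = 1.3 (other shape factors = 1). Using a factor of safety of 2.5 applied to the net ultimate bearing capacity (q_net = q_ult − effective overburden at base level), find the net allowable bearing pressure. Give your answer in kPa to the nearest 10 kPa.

Effective surcharge at the founding depth q = γ·D_f = 16.4 × 2.49 = 40.836 kPa.
q_ult = c·N_c·s_c + q·N_q
     = 90 × 5.14 × 1.3 + 40.836 × 1
     = 601.38 + 40.836 = 642.22 kPa.
Net ultimate: q_net = 642.22 − 40.836 = 601.38 kPa.
q_all(net) = 601.38 / 2.5 = 240.55 kPa.

q_all(net) ≈ 240 kPa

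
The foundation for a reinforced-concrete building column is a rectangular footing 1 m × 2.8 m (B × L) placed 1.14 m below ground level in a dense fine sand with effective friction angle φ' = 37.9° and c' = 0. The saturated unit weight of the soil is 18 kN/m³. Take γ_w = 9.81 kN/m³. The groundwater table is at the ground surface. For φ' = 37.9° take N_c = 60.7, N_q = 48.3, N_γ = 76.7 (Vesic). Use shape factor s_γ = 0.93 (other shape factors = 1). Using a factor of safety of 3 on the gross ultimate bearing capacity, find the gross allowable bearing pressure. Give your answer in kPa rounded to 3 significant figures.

Water table at ground surface, so effective unit weight γ' = 18 − 9.81 = 8.19 kN/m³ is used throughout; overburden q = 8.19 × 1.14 = 9.3366 kPa; the same γ' applies in the ½γBN_γ term.
Surcharge term q·N_q = 9.3366 × 48.3 = 450.96 kPa; self-weight term 0.5·γ·B·N_γ·s_γ = 0.5 × 8.19 × 1 × 76.7 × 0.93 = 292.1 kPa.
q_ult = 450.96 + 292.1 = 743.06 kPa.
q_all = 743.06 / 3 = 247.69 kPa.

q_all ≈ 248 kPa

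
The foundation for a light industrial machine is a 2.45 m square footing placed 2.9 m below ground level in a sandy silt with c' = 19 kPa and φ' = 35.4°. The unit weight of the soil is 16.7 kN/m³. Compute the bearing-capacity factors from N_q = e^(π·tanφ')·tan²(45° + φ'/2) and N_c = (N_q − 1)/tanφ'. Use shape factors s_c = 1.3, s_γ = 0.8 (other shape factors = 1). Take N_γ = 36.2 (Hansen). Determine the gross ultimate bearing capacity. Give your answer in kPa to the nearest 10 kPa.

tan35.4° = 0.7107, so N_q = e^(π×0.7107)·tan²(62.7°) = 9.324 × 3.754 = 35.
N_c = (35 − 1)/tan35.4° = 47.84.
q = γ·D_f = 16.7 × 2.9 = 48.43 kPa.
c·N_c·s_c = 19 × 47.844 × 1.3 = 1181.7 kPa
q·N_q = 48.43 × 35.001 = 1695.1 kPa
0.5·γ·B·N_γ·s_γ = 0.5 × 16.7 × 2.45 × 36.2 × 0.8 = 592.45 kPa
q_ult = 1181.7 + 1695.1 + 592.45 = 3469.3 kPa.

q_ult ≈ 3470 kPa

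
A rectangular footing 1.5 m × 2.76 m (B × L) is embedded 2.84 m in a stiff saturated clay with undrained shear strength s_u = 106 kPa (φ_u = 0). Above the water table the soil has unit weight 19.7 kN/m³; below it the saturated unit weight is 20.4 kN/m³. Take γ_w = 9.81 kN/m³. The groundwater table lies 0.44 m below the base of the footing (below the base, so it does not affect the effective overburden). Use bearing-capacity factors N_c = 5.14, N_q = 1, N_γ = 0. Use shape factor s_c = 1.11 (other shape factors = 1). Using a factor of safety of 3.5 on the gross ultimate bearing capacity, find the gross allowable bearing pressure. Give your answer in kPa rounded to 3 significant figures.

Effective surcharge at the founding depth q = γ·D_f = 19.7 × 2.84 = 55.948 kPa.
q_ult = c·N_c·s_c + q·N_q
     = 106 × 5.14 × 1.11 + 55.948 × 1
     = 604.77 + 55.948 = 660.72 kPa.
q_all = 660.72 / 3.5 = 188.78 kPa.

q_all ≈ 189 kPa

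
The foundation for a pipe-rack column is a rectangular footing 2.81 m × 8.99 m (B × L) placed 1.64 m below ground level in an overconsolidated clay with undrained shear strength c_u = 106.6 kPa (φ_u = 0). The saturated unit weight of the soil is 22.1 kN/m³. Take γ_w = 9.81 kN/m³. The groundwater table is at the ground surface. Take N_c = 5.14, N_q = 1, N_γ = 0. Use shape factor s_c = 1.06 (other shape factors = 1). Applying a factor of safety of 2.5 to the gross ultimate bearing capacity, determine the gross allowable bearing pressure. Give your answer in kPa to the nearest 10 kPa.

q_all ≈ 240 kPa

Water table at ground surface, so effective unit weight γ' = 22.1 − 9.81 = 12.29 kN/m³ is used throughout; overburden q = 12.29 × 1.64 = 20.156 kPa.
Cohesion term c·N_c·s_c = 106.6 × 5.14 × 1.06 = 580.8 kPa; surcharge term q·N_q = 20.156 × 1 = 20.156 kPa.
q_ult = 580.8 + 20.156 = 600.96 kPa.
q_all = q_ult / FS = 600.96 / 2.5 = 240.38 kPa.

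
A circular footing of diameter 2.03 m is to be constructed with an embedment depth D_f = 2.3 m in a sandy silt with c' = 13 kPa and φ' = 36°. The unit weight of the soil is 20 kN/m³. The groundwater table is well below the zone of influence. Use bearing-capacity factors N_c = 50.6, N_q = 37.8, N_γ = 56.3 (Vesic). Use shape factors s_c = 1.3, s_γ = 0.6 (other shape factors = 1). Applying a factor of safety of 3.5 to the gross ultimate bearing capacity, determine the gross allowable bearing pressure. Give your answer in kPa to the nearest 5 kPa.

Overburden at base level: q = 20 × 2.3 = 46 kPa.
Cohesion term c·N_c·s_c = 13 × 50.6 × 1.3 = 855.14 kPa; surcharge term q·N_q = 46 × 37.8 = 1738.8 kPa; self-weight term 0.5·γ·B·N_γ·s_γ = 0.5 × 20 × 2.03 × 56.3 × 0.6 = 685.73 kPa.
q_ult = 855.14 + 1738.8 + 685.73 = 3279.7 kPa.
q_all = q_ult / FS = 3279.7 / 3.5 = 937.05 kPa.

q_all ≈ 935 kPa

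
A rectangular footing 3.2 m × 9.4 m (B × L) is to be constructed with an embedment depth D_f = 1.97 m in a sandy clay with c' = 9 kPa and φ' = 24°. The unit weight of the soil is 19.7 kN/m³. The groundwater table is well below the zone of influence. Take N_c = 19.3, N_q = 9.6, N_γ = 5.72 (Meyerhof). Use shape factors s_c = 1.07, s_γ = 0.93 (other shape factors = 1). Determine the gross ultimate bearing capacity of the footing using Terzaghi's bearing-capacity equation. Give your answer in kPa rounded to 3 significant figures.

q = γ·D_f = 19.7 × 1.97 = 38.809 kPa.
c·N_c·s_c = 9 × 19.3 × 1.07 = 185.86 kPa
q·N_q = 38.809 × 9.6 = 372.57 kPa
0.5·γ·B·N_γ·s_γ = 0.5 × 19.7 × 3.2 × 5.72 × 0.93 = 167.67 kPa
q_ult = 185.86 + 372.57 + 167.67 = 726.1 kPa.

q_ult ≈ 726 kPa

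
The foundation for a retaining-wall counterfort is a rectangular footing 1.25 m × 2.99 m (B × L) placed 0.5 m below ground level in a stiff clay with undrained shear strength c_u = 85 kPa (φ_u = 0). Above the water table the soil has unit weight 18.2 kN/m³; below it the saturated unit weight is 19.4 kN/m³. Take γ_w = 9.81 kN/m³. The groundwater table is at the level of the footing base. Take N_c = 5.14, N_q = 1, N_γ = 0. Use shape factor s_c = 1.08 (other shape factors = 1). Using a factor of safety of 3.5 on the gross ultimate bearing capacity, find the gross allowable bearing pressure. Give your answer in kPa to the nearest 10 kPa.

q = γ·D_f = 18.2 × 0.5 = 9.1 kPa.
c·N_c·s_c = 85 × 5.14 × 1.08 = 471.85 kPa
q·N_q = 9.1 × 1 = 9.1 kPa
q_ult = 471.85 + 9.1 = 480.95 kPa.
q_all = 480.95 / 3.5 = 137.41 kPa.

q_all ≈ 140 kPa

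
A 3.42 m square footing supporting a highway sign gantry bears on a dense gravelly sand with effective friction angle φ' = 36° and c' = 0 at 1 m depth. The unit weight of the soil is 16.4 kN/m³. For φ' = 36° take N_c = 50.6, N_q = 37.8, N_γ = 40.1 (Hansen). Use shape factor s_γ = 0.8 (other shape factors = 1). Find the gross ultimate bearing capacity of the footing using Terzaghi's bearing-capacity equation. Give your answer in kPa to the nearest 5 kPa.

Effective surcharge at the founding depth q = γ·D_f = 16.4 × 1 = 16.4 kPa.
q_ult = q·N_q + 0.5·γ·B·N_γ·s_γ
     = 16.4 × 37.8 + 0.5 × 16.4 × 3.42 × 40.1 × 0.8
     = 619.92 + 899.65 = 1519.6 kPa.

q_ult ≈ 1520 kPa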